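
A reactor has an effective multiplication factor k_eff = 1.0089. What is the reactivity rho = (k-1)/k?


rho = (k_eff - 1) / k_eff
rho = (1.0089 - 1) / 1.0089
rho = 0.0088215

0.0088215


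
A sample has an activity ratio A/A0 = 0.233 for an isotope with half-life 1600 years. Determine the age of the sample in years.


lambda = ln(2) / t_half = ln(2) / 1600 = 4.332170e-04 /yr
t = -ln(A/A0) / lambda
t = -ln(0.233) / 4.332170e-04
t = 3362.6 yr

3362.6


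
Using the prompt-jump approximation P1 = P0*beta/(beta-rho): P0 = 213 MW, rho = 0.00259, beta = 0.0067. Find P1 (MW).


P1/P0 = beta / (beta - rho)
P1/P0 = 0.0067 / (0.0067 - 0.00259) = 1.630170
P1 = 213 * 1.630170 = 347.23 MW

347.23


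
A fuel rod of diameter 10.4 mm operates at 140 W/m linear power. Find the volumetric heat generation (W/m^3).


r = D / 2 / 1000 = 10.4 / 2 / 1000 = 0.0052 m
q''' = q' / (pi * r^2)
q''' = 140 / (pi * 0.0052^2)
q''' = 1.6481e+06 W/m^3

1.6481e+06


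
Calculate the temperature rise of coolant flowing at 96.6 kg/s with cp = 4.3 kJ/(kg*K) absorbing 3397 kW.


dT = Q / (m_dot * cp)
dT = 3397 / (96.6 * 4.3)
dT = 8.1781 C

8.1781


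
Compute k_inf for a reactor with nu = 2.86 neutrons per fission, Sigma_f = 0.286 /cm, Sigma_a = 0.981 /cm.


k_inf = nu * Sigma_f / Sigma_a
k_inf = 2.86 * 0.286 / 0.981
k_inf = 0.83380

0.83380


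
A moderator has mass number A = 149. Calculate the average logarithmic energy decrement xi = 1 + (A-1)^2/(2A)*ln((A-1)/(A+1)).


xi = 1 + (A-1)^2/(2A) * ln((A-1)/(A+1))
xi = 1 + (149-1)^2/(2*149) * ln((149-1)/(149 +1))
xi = 0.013363

0.013363


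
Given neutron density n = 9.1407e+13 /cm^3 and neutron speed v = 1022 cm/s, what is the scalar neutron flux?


phi = n * v
phi = 9.1407e+13 * 1022
phi = 9.3418e+16 /cm^2/s

9.3418e+16


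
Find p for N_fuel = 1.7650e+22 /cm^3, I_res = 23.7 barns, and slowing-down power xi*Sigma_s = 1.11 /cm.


p = exp(-N * I * 1e-24 / (xi*Sigma_s))
p = exp(-1.7650e+22 * 23.7 * 1e-24 / 1.11)
p = 0.68602

0.68602


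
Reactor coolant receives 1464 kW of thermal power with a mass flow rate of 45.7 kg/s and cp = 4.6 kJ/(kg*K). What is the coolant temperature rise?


dT = Q / (m_dot * cp)
dT = 1464 / (45.7 * 4.6)
dT = 6.9641 C

6.9641


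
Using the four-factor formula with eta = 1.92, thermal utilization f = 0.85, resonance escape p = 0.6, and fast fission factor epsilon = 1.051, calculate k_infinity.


k_inf = eta * f * p * epsilon
k_inf = 1.92 * 0.85 * 0.6 * 1.051
k_inf = 1.0291

1.0291


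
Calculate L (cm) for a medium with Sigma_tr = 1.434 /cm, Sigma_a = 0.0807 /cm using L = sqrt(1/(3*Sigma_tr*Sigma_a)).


D = 1 / (3 * Sigma_tr) = 1 / (3 * 1.434) = 0.2324500 cm
L = sqrt(D / Sigma_a)
L = sqrt(0.2324500 / 0.0807)
L = 1.6972 cm

1.6972


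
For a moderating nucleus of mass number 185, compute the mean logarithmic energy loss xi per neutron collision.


xi = 1 + (A-1)^2/(2A) * ln((A-1)/(A+1))
xi = 1 + (185-1)^2/(2*185) * ln((185-1)/(185 +1))
xi = 0.010772

0.010772


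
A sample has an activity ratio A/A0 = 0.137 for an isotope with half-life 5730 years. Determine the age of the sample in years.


lambda = ln(2) / t_half = ln(2) / 5730 = 1.209681e-04 /yr
t = -ln(A/A0) / lambda
t = -ln(0.137) / 1.209681e-04
t = 16432 yr

16432


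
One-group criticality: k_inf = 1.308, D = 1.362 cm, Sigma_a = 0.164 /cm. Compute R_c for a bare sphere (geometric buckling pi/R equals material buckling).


L^2 = D / Sigma_a = 1.362 / 0.164 = 8.304878 cm^2
B_m^2 = (k_inf - 1) / L^2 = (1.308 - 1) / 8.304878 = 0.03708664 /cm^2
For a bare sphere: B_g = pi/R, so R_c = pi / sqrt(B_m^2)
R_c = pi / sqrt(0.03708664) = 16.313 cm

16.313


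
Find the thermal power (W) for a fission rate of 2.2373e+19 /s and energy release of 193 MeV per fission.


P = fission_rate * E_MeV * 1.602e-13
P = 2.2373e+19 * 193 * 1.602e-13
P = 6.9174e+08 W

6.9174e+08


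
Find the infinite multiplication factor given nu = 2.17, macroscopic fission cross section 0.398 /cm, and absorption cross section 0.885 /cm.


k_inf = nu * Sigma_f / Sigma_a
k_inf = 2.17 * 0.398 / 0.885
k_inf = 0.97589

0.97589


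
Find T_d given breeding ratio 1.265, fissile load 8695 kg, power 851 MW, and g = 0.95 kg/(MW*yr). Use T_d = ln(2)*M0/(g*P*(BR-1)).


Breeding gain G = BR - 1 = 1.265 - 1 = 0.265
Fissile production rate = g * P * G = 0.95 * 851 * 0.265 = 214.23925 kg/yr
T_d = ln(2) * M0 / (g * P * G)
T_d = ln(2) * 8695 / 214.23925 = 28.132 yr

28.132


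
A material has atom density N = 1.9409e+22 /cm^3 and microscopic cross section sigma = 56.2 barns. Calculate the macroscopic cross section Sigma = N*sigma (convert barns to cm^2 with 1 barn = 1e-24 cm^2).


Sigma = N * sigma_barns * 1e-24
Sigma = 1.9409e+22 * 56.2 * 1e-24
Sigma = 1.0908 /cm

1.0908


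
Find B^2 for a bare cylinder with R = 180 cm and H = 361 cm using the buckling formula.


B^2 = (2.405/R)^2 + (pi/H)^2
B^2 = (2.405/180)^2 + (pi/361)^2
B^2 = 2.5425e-04 /cm^2

2.5425e-04


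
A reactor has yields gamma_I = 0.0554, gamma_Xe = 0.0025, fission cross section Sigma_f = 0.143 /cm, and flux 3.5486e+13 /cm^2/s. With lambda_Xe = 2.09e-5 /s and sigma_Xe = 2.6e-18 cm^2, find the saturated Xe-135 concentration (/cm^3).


Xe_eq = (gamma_I + gamma_Xe) * Sigma_f * phi / (lambda_Xe + sigma_Xe * phi)
Numerator = (0.0554 + 0.0025) * 0.143 * 3.5486e+13 = 2.938134e+11
Denominator = 2.09e-5 + 2.6e-18 * 3.5486e+13 = 1.131636e-04
Xe_eq = 2.938134e+11 / 1.131636e-04 = 2.5964e+15 /cm^3

2.5964e+15


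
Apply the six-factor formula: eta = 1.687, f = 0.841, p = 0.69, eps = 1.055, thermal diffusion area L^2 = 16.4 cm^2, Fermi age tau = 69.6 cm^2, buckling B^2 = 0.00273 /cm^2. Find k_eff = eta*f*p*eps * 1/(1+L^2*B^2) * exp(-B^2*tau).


k_inf = eta*f*p*eps = 1.687*0.841*0.69*1.055 = 1.032791
P_TNL = 1/(1 + L^2*B^2) = 1/(1 + 16.4*0.00273) = 0.9571466
P_FNL = exp(-B^2*tau) = exp(-0.00273*69.6) = 0.8269525
k_eff = k_inf * P_TNL * P_FNL = 1.032791 * 0.9571466 * 0.8269525
k_eff = 0.81747

0.81747


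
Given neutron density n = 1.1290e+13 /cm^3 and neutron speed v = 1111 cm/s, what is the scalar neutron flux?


phi = n * v
phi = 1.1290e+13 * 1111
phi = 1.2543e+16 /cm^2/s

1.2543e+16


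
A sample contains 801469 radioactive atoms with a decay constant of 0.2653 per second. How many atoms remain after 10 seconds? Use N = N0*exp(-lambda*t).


N = N0 * exp(-lambda * t)
N = 801469 * exp(-0.2653 * 10)
N = 56455

56455


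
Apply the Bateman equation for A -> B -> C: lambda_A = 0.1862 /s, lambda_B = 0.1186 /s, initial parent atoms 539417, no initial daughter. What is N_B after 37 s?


N_B(t) = lambda_A * N_A0 / (lambda_B - lambda_A) * [exp(-lambda_A*t) - exp(-lambda_B*t)]
exp(-0.1862*37) = 0.001018525; exp(-0.1186*37) = 0.01242307
N_B = 0.1862 * 539417 / (0.1186 - 0.1862) * (0.001018525 - 0.01242307)
N_B = 16945

16945


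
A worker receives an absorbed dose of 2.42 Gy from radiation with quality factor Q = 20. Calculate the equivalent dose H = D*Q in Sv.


H = D * Q
H = 2.42 * 20
H = 48.400 Sv

48.400


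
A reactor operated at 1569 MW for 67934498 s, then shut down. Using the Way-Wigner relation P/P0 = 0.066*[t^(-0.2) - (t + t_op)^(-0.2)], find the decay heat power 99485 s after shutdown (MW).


P/P0 = 0.066 * [t^(-0.2) - (t + t_op)^(-0.2)]
P/P0 = 0.066 * [99485^(-0.2) - (99485 + 67934498)^(-0.2)]
P/P0 = 0.066 * [0.1001033 - 0.02713031] = 0.004816217
P = 1569 * 0.004816217 = 7.5566 MW

7.5566


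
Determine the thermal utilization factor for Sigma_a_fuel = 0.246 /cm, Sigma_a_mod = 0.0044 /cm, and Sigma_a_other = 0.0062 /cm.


f = Sigma_a_fuel / (Sigma_a_fuel + Sigma_a_mod + Sigma_a_other)
f = 0.246 / (0.246 + 0.0044 + 0.0062)
f = 0.95869

0.95869


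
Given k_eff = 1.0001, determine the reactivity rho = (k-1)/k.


rho = (k_eff - 1) / k_eff
rho = (1.0001 - 1) / 1.0001
rho = 9.9990e-05

9.9990e-05


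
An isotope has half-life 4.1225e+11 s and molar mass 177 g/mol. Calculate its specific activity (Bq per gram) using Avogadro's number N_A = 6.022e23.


lambda = ln(2) / t_half = ln(2) / 4.1225e+11 = 1.681376e-12 /s
SA = lambda * N_A / M
SA = 1.681376e-12 * 6.022e23 / 177
SA = 5.7205e+09 Bq/g

5.7205e+09


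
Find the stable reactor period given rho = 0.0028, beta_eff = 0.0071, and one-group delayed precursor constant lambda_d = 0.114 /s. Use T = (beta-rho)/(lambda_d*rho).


T = (beta - rho) / (lambda_d * rho)
T = (0.0071 - 0.0028) / (0.114 * 0.0028)
T = 13.471 s

13.471


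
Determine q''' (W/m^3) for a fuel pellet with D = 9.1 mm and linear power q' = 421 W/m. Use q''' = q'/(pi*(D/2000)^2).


r = D / 2 / 1000 = 9.1 / 2 / 1000 = 0.00455 m
q''' = q' / (pi * r^2)
q''' = 421 / (pi * 0.00455^2)
q''' = 6.4731e+06 W/m^3

6.4731e+06


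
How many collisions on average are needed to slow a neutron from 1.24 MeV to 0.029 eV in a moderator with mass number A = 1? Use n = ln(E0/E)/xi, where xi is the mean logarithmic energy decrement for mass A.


xi = 1 + (A-1)^2/(2A)*ln((A-1)/(A+1)) = 1 (for A = 1)
n = ln(E0/E) / xi
n = ln(1.24e6 / 0.029) / 1
n = ln(4.275862e+07) / 1 = 17.571

17.571


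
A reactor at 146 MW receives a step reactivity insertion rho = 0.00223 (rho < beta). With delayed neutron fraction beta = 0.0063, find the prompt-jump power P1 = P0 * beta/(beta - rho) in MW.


P1/P0 = beta / (beta - rho)
P1/P0 = 0.0063 / (0.0063 - 0.00223) = 1.547912
P1 = 146 * 1.547912 = 226.00 MW

226.00


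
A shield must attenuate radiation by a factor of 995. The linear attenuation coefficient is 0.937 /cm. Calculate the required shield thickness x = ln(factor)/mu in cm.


x = ln(factor) / mu
x = ln(995) / 0.937
x = 7.3669 cm

7.3669


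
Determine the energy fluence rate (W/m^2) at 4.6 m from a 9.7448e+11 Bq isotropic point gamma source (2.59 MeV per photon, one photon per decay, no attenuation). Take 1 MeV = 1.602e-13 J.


psi = A * E * 1.602e-13 / (4*pi*r^2)
psi = 9.7448e+11 * 2.59 * 1.602e-13 / (4*pi*4.6^2)
psi = 0.0015206 W/m^2

0.0015206


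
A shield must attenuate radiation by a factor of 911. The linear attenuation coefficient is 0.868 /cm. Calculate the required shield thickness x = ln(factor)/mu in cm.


x = ln(factor) / mu
x = ln(911) / 0.868
x = 7.8509 cm

7.8509


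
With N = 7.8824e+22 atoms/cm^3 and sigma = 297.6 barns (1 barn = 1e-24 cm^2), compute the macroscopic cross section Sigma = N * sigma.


Sigma = N * sigma_barns * 1e-24
Sigma = 7.8824e+22 * 297.6 * 1e-24
Sigma = 23.458 /cm

23.458


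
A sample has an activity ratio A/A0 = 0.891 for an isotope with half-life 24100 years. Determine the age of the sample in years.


lambda = ln(2) / t_half = ln(2) / 24100 = 2.876129e-05 /yr
t = -ln(A/A0) / lambda
t = -ln(0.891) / 2.876129e-05
t = 4012.7 yr

4012.7


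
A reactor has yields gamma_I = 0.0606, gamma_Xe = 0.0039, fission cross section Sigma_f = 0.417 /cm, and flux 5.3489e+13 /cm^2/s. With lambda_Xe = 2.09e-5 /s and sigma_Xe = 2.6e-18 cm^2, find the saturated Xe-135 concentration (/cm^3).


Xe_eq = (gamma_I + gamma_Xe) * Sigma_f * phi / (lambda_Xe + sigma_Xe * phi)
Numerator = (0.0606 + 0.0039) * 0.417 * 5.3489e+13 = 1.438667e+12
Denominator = 2.09e-5 + 2.6e-18 * 5.3489e+13 = 1.599714e-04
Xe_eq = 1.438667e+12 / 1.599714e-04 = 8.9933e+15 /cm^3

8.9933e+15


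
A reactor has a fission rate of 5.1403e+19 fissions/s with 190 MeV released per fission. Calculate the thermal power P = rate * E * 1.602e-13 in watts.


P = fission_rate * E_MeV * 1.602e-13
P = 5.1403e+19 * 190 * 1.602e-13
P = 1.5646e+09 W

1.5646e+09


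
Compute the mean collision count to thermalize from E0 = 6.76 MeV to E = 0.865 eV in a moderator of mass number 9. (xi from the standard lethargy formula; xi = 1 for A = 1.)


xi = 1 + (A-1)^2/(2A)*ln((A-1)/(A+1)) = 0.2066007 (for A = 9)
n = ln(E0/E) / xi
n = ln(6.76e6 / 0.865) / 0.2066007
n = ln(7.815029e+06) / 0.2066007 = 76.822

76.822


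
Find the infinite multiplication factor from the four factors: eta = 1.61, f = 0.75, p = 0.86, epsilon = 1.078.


k_inf = eta * f * p * epsilon
k_inf = 1.61 * 0.75 * 0.86 * 1.078
k_inf = 1.1194

1.1194


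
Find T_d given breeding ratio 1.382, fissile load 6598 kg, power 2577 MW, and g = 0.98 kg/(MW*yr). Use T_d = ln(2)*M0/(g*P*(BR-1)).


Breeding gain G = BR - 1 = 1.382 - 1 = 0.382
Fissile production rate = g * P * G = 0.98 * 2577 * 0.382 = 964.72572 kg/yr
T_d = ln(2) * M0 / (g * P * G)
T_d = ln(2) * 6598 / 964.72572 = 4.7406 yr

4.7406


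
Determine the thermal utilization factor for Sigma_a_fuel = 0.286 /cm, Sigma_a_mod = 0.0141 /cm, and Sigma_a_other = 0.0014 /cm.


f = Sigma_a_fuel / (Sigma_a_fuel + Sigma_a_mod + Sigma_a_other)
f = 0.286 / (0.286 + 0.0141 + 0.0014)
f = 0.94859

0.94859


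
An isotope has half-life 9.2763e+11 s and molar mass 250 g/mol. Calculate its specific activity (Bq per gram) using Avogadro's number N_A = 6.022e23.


lambda = ln(2) / t_half = ln(2) / 9.2763e+11 = 7.472238e-13 /s
SA = lambda * N_A / M
SA = 7.472238e-13 * 6.022e23 / 250
SA = 1.7999e+09 Bq/g

1.7999e+09


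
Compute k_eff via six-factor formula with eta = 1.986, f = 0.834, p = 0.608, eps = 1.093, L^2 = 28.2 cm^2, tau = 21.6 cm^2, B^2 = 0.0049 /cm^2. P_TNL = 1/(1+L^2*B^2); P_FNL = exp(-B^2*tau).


k_inf = eta*f*p*eps = 1.986*0.834*0.608*1.093 = 1.100700
P_TNL = 1/(1 + L^2*B^2) = 1/(1 + 28.2*0.0049) = 0.8785957
P_FNL = exp(-B^2*tau) = exp(-0.0049*21.6) = 0.8995686
k_eff = k_inf * P_TNL * P_FNL = 1.100700 * 0.8785957 * 0.8995686
k_eff = 0.86995

0.86995


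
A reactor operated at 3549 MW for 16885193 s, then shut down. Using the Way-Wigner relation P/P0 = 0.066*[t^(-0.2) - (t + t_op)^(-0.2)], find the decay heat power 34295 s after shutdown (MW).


P/P0 = 0.066 * [t^(-0.2) - (t + t_op)^(-0.2)]
P/P0 = 0.066 * [34295^(-0.2) - (34295 + 16885193)^(-0.2)]
P/P0 = 0.066 * [0.1238665 - 0.03583625] = 0.005809997
P = 3549 * 0.005809997 = 20.620 MW

20.620


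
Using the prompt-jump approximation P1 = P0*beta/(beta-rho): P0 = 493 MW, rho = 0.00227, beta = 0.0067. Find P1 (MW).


P1/P0 = beta / (beta - rho)
P1/P0 = 0.0067 / (0.0067 - 0.00227) = 1.512415
P1 = 493 * 1.512415 = 745.62 MW

745.62


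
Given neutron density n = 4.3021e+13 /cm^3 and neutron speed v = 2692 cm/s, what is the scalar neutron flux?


phi = n * v
phi = 4.3021e+13 * 2692
phi = 1.1581e+17 /cm^2/s

1.1581e+17


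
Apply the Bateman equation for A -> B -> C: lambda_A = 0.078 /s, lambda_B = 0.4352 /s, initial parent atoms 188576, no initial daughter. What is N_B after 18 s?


N_B(t) = lambda_A * N_A0 / (lambda_B - lambda_A) * [exp(-lambda_A*t) - exp(-lambda_B*t)]
exp(-0.078*18) = 0.2456125; exp(-0.4352*18) = 3.961966e-04
N_B = 0.078 * 188576 / (0.4352 - 0.078) * (0.2456125 - 3.961966e-04)
N_B = 10098

10098


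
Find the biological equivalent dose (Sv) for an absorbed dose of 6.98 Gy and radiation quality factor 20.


H = D * Q
H = 6.98 * 20
H = 139.60 Sv

139.60


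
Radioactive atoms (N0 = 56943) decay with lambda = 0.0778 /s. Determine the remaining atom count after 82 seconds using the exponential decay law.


N = N0 * exp(-lambda * t)
N = 56943 * exp(-0.0778 * 82)
N = 96.564

96.564


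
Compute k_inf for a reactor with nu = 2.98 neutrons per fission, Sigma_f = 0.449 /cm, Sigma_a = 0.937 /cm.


k_inf = nu * Sigma_f / Sigma_a
k_inf = 2.98 * 0.449 / 0.937
k_inf = 1.4280

1.4280


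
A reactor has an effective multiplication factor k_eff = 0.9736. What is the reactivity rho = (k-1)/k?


rho = (k_eff - 1) / k_eff
rho = (0.9736 - 1) / 0.9736
rho = -0.027116

-0.027116


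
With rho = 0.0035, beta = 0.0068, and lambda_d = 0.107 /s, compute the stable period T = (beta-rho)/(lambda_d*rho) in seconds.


T = (beta - rho) / (lambda_d * rho)
T = (0.0068 - 0.0035) / (0.107 * 0.0035)
T = 8.8117 s

8.8117


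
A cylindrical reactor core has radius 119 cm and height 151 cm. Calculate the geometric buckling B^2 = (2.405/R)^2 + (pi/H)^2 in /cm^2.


B^2 = (2.405/R)^2 + (pi/H)^2
B^2 = (2.405/119)^2 + (pi/151)^2
B^2 = 8.4131e-04 /cm^2

8.4131e-04


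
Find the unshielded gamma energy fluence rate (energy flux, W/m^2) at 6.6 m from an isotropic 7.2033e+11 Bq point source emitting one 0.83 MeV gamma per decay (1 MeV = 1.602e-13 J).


psi = A * E * 1.602e-13 / (4*pi*r^2)
psi = 7.2033e+11 * 0.83 * 1.602e-13 / (4*pi*6.6^2)
psi = 1.7497e-04 W/m^2

1.7497e-04


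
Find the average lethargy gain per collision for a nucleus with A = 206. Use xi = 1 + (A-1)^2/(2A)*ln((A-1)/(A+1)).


xi = 1 + (A-1)^2/(2A) * ln((A-1)/(A+1))
xi = 1 + (206-1)^2/(2*206) * ln((206-1)/(206 +1))
xi = 0.0096774

0.0096774


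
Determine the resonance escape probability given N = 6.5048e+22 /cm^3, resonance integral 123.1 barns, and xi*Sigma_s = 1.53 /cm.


p = exp(-N * I * 1e-24 / (xi*Sigma_s))
p = exp(-6.5048e+22 * 123.1 * 1e-24 / 1.53)
p = 0.0053343

0.0053343


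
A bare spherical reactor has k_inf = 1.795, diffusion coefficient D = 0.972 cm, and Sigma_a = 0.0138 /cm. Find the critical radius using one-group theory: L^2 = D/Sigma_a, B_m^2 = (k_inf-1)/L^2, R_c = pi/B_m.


L^2 = D / Sigma_a = 0.972 / 0.0138 = 70.43478 cm^2
B_m^2 = (k_inf - 1) / L^2 = (1.795 - 1) / 70.43478 = 0.01128704 /cm^2
For a bare sphere: B_g = pi/R, so R_c = pi / sqrt(B_m^2)
R_c = pi / sqrt(0.01128704) = 29.571 cm

29.571


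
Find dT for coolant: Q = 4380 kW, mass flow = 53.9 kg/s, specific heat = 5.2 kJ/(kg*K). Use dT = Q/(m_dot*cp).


dT = Q / (m_dot * cp)
dT = 4380 / (53.9 * 5.2)
dT = 15.627 C

15.627


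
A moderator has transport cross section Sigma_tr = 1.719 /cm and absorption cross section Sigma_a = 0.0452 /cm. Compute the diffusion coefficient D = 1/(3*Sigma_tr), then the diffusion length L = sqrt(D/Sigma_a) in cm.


D = 1 / (3 * Sigma_tr) = 1 / (3 * 1.719) = 0.1939112 cm
L = sqrt(D / Sigma_a)
L = sqrt(0.1939112 / 0.0452)
L = 2.0712 cm

2.0712


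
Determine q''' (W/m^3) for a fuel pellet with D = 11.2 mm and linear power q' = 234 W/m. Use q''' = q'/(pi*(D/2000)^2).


r = D / 2 / 1000 = 11.2 / 2 / 1000 = 0.0056 m
q''' = q' / (pi * r^2)
q''' = 234 / (pi * 0.0056^2)
q''' = 2.3751e+06 W/m^3

2.3751e+06


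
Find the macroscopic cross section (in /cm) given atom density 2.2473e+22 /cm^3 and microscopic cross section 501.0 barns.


Sigma = N * sigma_barns * 1e-24
Sigma = 2.2473e+22 * 501.0 * 1e-24
Sigma = 11.259 /cm

11.259


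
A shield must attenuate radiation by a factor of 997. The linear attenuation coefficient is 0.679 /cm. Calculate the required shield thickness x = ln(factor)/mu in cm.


x = ln(factor) / mu
x = ln(997) / 0.679
x = 10.169 cm

10.169


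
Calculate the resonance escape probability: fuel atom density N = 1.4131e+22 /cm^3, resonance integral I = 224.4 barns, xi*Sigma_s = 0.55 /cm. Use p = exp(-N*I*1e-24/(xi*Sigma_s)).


p = exp(-N * I * 1e-24 / (xi*Sigma_s))
p = exp(-1.4131e+22 * 224.4 * 1e-24 / 0.55)
p = 0.0031340

0.0031340


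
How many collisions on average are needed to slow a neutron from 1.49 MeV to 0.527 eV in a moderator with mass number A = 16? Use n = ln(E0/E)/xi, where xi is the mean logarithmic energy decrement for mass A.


xi = 1 + (A-1)^2/(2A)*ln((A-1)/(A+1)) = 0.1199467 (for A = 16)
n = ln(E0/E) / xi
n = ln(1.49e6 / 0.527) / 0.1199467
n = ln(2.827324e+06) / 0.1199467 = 123.85

123.85


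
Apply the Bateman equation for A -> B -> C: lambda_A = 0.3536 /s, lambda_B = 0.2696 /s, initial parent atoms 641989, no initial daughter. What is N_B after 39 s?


N_B(t) = lambda_A * N_A0 / (lambda_B - lambda_A) * [exp(-lambda_A*t) - exp(-lambda_B*t)]
exp(-0.3536*39) = 1.025428e-06; exp(-0.2696*39) = 2.714277e-05
N_B = 0.3536 * 641989 / (0.2696 - 0.3536) * (1.025428e-06 - 2.714277e-05)
N_B = 70.581

70.581


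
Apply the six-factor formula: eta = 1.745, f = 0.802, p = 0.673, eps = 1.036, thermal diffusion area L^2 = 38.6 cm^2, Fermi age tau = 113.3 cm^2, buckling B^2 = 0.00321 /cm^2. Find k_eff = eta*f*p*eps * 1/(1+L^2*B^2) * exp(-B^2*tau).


k_inf = eta*f*p*eps = 1.745*0.802*0.673*1.036 = 0.9757636
P_TNL = 1/(1 + L^2*B^2) = 1/(1 + 38.6*0.00321) = 0.8897541
P_FNL = exp(-B^2*tau) = exp(-0.00321*113.3) = 0.6951046
k_eff = k_inf * P_TNL * P_FNL = 0.9757636 * 0.8897541 * 0.6951046
k_eff = 0.60348

0.60348


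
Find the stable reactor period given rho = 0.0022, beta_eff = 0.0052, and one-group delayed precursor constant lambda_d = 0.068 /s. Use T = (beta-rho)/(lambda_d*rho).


T = (beta - rho) / (lambda_d * rho)
T = (0.0052 - 0.0022) / (0.068 * 0.0022)
T = 20.053 s

20.053


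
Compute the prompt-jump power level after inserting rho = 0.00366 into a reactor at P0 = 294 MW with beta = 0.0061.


P1/P0 = beta / (beta - rho)
P1/P0 = 0.0061 / (0.0061 - 0.00366) = 2.500000
P1 = 294 * 2.500000 = 735.00 MW

735.00


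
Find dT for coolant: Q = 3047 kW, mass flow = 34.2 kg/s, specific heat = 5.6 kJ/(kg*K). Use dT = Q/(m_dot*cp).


dT = Q / (m_dot * cp)
dT = 3047 / (34.2 * 5.6)
dT = 15.910 C

15.910


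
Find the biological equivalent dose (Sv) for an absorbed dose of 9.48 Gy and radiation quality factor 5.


H = D * Q
H = 9.48 * 5
H = 47.400 Sv

47.400


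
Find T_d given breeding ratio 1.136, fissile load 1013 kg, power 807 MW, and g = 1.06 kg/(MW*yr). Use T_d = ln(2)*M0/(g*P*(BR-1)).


Breeding gain G = BR - 1 = 1.136 - 1 = 0.136
Fissile production rate = g * P * G = 1.06 * 807 * 0.136 = 116.33712 kg/yr
T_d = ln(2) * M0 / (g * P * G)
T_d = ln(2) * 1013 / 116.33712 = 6.0355 yr

6.0355


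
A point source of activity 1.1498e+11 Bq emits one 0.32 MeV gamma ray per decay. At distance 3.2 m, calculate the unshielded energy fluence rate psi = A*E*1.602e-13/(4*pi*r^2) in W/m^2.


psi = A * E * 1.602e-13 / (4*pi*r^2)
psi = 1.1498e+11 * 0.32 * 1.602e-13 / (4*pi*3.2^2)
psi = 4.5806e-05 W/m^2

4.5806e-05


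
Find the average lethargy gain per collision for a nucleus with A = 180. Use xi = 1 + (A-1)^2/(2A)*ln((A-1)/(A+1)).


xi = 1 + (A-1)^2/(2A) * ln((A-1)/(A+1))
xi = 1 + (180-1)^2/(2*180) * ln((180-1)/(180 +1))
xi = 0.011070

0.011070


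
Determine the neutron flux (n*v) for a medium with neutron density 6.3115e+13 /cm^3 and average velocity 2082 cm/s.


phi = n * v
phi = 6.3115e+13 * 2082
phi = 1.3141e+17 /cm^2/s

1.3141e+17


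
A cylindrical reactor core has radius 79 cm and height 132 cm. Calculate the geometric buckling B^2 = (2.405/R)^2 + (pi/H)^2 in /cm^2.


B^2 = (2.405/R)^2 + (pi/H)^2
B^2 = (2.405/79)^2 + (pi/132)^2
B^2 = 0.0014932 /cm^2

0.0014932


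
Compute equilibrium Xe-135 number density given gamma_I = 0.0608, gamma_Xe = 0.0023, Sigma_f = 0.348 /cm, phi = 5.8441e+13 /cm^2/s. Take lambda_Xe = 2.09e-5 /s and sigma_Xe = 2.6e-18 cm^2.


Xe_eq = (gamma_I + gamma_Xe) * Sigma_f * phi / (lambda_Xe + sigma_Xe * phi)
Numerator = (0.0608 + 0.0023) * 0.348 * 5.8441e+13 = 1.283294e+12
Denominator = 2.09e-5 + 2.6e-18 * 5.8441e+13 = 1.728466e-04
Xe_eq = 1.283294e+12 / 1.728466e-04 = 7.4245e+15 /cm^3

7.4245e+15


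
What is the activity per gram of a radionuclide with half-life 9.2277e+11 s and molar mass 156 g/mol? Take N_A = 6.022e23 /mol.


lambda = ln(2) / t_half = ln(2) / 9.2277e+11 = 7.511592e-13 /s
SA = lambda * N_A / M
SA = 7.511592e-13 * 6.022e23 / 156
SA = 2.8997e+09 Bq/g

2.8997e+09


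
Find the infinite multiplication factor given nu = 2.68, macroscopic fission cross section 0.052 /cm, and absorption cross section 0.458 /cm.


k_inf = nu * Sigma_f / Sigma_a
k_inf = 2.68 * 0.052 / 0.458
k_inf = 0.30428

0.30428


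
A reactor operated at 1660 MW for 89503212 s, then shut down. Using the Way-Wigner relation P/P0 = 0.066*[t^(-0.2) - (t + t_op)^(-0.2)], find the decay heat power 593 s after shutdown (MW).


P/P0 = 0.066 * [t^(-0.2) - (t + t_op)^(-0.2)]
P/P0 = 0.066 * [593^(-0.2) - (593 + 89503212)^(-0.2)]
P/P0 = 0.066 * [0.2788618 - 0.02568217] = 0.01670986
P = 1660 * 0.01670986 = 27.738 MW

27.738


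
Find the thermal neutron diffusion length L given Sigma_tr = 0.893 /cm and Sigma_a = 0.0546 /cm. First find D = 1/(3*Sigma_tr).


D = 1 / (3 * Sigma_tr) = 1 / (3 * 0.893) = 0.3732736 cm
L = sqrt(D / Sigma_a)
L = sqrt(0.3732736 / 0.0546)
L = 2.6147 cm

2.6147


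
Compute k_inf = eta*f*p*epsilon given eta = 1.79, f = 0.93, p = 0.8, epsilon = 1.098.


k_inf = eta * f * p * epsilon
k_inf = 1.79 * 0.93 * 0.8 * 1.098
k_inf = 1.4623

1.4623


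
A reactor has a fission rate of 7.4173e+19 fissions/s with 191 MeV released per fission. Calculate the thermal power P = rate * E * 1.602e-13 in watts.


P = fission_rate * E_MeV * 1.602e-13
P = 7.4173e+19 * 191 * 1.602e-13
P = 2.2696e+09 W

2.2696e+09


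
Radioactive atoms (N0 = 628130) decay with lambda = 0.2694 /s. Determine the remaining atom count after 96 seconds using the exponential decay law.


N = N0 * exp(-lambda * t)
N = 628130 * exp(-0.2694 * 96)
N = 3.6826e-06

3.6826e-06


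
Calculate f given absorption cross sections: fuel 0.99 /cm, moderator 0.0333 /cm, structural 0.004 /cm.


f = Sigma_a_fuel / (Sigma_a_fuel + Sigma_a_mod + Sigma_a_other)
f = 0.99 / (0.99 + 0.0333 + 0.004)
f = 0.96369

0.96369


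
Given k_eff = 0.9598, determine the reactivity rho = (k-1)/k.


rho = (k_eff - 1) / k_eff
rho = (0.9598 - 1) / 0.9598
rho = -0.041884

-0.041884


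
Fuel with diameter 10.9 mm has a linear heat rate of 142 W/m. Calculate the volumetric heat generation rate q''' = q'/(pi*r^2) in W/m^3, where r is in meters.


r = D / 2 / 1000 = 10.9 / 2 / 1000 = 0.00545 m
q''' = q' / (pi * r^2)
q''' = 142 / (pi * 0.00545^2)
q''' = 1.5218e+06 W/m^3

1.5218e+06


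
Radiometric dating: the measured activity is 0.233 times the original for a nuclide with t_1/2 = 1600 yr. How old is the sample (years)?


lambda = ln(2) / t_half = ln(2) / 1600 = 4.332170e-04 /yr
t = -ln(A/A0) / lambda
t = -ln(0.233) / 4.332170e-04
t = 3362.6 yr

3362.6


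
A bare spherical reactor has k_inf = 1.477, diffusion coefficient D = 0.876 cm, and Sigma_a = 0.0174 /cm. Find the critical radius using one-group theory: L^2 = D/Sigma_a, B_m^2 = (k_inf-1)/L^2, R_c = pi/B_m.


L^2 = D / Sigma_a = 0.876 / 0.0174 = 50.34483 cm^2
B_m^2 = (k_inf - 1) / L^2 = (1.477 - 1) / 50.34483 = 0.009474657 /cm^2
For a bare sphere: B_g = pi/R, so R_c = pi / sqrt(B_m^2)
R_c = pi / sqrt(0.009474657) = 32.275 cm

32.275


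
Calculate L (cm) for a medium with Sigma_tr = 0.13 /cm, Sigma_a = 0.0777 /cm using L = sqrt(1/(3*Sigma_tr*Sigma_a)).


D = 1 / (3 * Sigma_tr) = 1 / (3 * 0.13) = 2.564103 cm
L = sqrt(D / Sigma_a)
L = sqrt(2.564103 / 0.0777)
L = 5.7446 cm

5.7446


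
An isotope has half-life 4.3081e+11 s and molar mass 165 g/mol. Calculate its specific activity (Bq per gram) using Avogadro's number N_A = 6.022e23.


lambda = ln(2) / t_half = ln(2) / 4.3081e+11 = 1.608939e-12 /s
SA = lambda * N_A / M
SA = 1.608939e-12 * 6.022e23 / 165
SA = 5.8721e+09 Bq/g

5.8721e+09


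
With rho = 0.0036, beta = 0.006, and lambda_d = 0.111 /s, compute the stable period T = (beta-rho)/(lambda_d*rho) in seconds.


T = (beta - rho) / (lambda_d * rho)
T = (0.006 - 0.0036) / (0.111 * 0.0036)
T = 6.0060 s

6.0060


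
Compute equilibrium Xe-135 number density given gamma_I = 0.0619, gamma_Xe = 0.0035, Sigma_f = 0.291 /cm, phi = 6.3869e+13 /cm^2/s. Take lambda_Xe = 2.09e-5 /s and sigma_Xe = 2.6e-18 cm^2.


Xe_eq = (gamma_I + gamma_Xe) * Sigma_f * phi / (lambda_Xe + sigma_Xe * phi)
Numerator = (0.0619 + 0.0035) * 0.291 * 6.3869e+13 = 1.215516e+12
Denominator = 2.09e-5 + 2.6e-18 * 6.3869e+13 = 1.869594e-04
Xe_eq = 1.215516e+12 / 1.869594e-04 = 6.5015e+15 /cm^3

6.5015e+15


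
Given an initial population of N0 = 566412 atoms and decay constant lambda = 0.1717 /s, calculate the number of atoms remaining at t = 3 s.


N = N0 * exp(-lambda * t)
N = 566412 * exp(-0.1717 * 3)
N = 338398

338398


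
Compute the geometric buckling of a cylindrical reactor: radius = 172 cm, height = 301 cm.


B^2 = (2.405/R)^2 + (pi/H)^2
B^2 = (2.405/172)^2 + (pi/301)^2
B^2 = 3.0445e-04 /cm^2

3.0445e-04


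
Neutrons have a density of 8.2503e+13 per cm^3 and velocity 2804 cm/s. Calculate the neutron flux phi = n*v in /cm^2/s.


phi = n * v
phi = 8.2503e+13 * 2804
phi = 2.3134e+17 /cm^2/s

2.3134e+17


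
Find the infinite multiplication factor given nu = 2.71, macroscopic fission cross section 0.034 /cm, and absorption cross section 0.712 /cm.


k_inf = nu * Sigma_f / Sigma_a
k_inf = 2.71 * 0.034 / 0.712
k_inf = 0.12941

0.12941


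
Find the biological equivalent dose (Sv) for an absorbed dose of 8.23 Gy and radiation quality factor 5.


H = D * Q
H = 8.23 * 5
H = 41.150 Sv

41.150


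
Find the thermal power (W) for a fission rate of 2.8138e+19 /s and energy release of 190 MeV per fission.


P = fission_rate * E_MeV * 1.602e-13
P = 2.8138e+19 * 190 * 1.602e-13
P = 8.5646e+08 W

8.5646e+08


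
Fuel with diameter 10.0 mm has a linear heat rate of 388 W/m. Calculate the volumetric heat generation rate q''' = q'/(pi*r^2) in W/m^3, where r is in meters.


r = D / 2 / 1000 = 10.0 / 2 / 1000 = 0.005 m
q''' = q' / (pi * r^2)
q''' = 388 / (pi * 0.005^2)
q''' = 4.9402e+06 W/m^3

4.9402e+06


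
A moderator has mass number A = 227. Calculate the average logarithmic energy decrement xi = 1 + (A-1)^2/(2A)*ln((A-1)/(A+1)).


xi = 1 + (A-1)^2/(2A) * ln((A-1)/(A+1))
xi = 1 + (227-1)^2/(2*227) * ln((227-1)/(227 +1))
xi = 0.0087848

0.0087848


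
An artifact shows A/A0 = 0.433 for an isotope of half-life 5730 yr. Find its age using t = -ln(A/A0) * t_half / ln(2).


lambda = ln(2) / t_half = ln(2) / 5730 = 1.209681e-04 /yr
t = -ln(A/A0) / lambda
t = -ln(0.433) / 1.209681e-04
t = 6919.3 yr

6919.3


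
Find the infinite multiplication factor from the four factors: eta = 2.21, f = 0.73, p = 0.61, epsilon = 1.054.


k_inf = eta * f * p * epsilon
k_inf = 2.21 * 0.73 * 0.61 * 1.054
k_inf = 1.0373

1.0373


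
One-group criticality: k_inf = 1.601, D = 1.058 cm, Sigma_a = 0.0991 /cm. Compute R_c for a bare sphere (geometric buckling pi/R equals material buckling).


L^2 = D / Sigma_a = 1.058 / 0.0991 = 10.67608 cm^2
B_m^2 = (k_inf - 1) / L^2 = (1.601 - 1) / 10.67608 = 0.05629407 /cm^2
For a bare sphere: B_g = pi/R, so R_c = pi / sqrt(B_m^2)
R_c = pi / sqrt(0.05629407) = 13.241 cm

13.241


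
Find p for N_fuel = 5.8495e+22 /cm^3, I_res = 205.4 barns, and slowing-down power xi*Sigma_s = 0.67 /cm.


p = exp(-N * I * 1e-24 / (xi*Sigma_s))
p = exp(-5.8495e+22 * 205.4 * 1e-24 / 0.67)
p = 1.6291e-08

1.6291e-08


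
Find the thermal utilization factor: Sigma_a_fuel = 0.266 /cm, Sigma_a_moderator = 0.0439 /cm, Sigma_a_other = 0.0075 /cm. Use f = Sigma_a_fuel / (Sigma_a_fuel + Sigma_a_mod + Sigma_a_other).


f = Sigma_a_fuel / (Sigma_a_fuel + Sigma_a_mod + Sigma_a_other)
f = 0.266 / (0.266 + 0.0439 + 0.0075)
f = 0.83806

0.83806


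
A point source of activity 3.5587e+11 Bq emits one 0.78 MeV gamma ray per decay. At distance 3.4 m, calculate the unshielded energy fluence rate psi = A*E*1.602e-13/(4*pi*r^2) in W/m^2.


psi = A * E * 1.602e-13 / (4*pi*r^2)
psi = 3.5587e+11 * 0.78 * 1.602e-13 / (4*pi*3.4^2)
psi = 3.0611e-04 W/m^2

3.0611e-04


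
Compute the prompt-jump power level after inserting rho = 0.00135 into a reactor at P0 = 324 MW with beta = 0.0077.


P1/P0 = beta / (beta - rho)
P1/P0 = 0.0077 / (0.0077 - 0.00135) = 1.212598
P1 = 324 * 1.212598 = 392.88 MW

392.88


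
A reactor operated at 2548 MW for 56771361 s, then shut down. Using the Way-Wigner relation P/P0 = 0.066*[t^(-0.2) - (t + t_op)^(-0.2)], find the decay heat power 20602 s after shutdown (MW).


P/P0 = 0.066 * [t^(-0.2) - (t + t_op)^(-0.2)]
P/P0 = 0.066 * [20602^(-0.2) - (20602 + 56771361)^(-0.2)]
P/P0 = 0.066 * [0.1371570 - 0.02812824] = 0.007195898
P = 2548 * 0.007195898 = 18.335 MW

18.335


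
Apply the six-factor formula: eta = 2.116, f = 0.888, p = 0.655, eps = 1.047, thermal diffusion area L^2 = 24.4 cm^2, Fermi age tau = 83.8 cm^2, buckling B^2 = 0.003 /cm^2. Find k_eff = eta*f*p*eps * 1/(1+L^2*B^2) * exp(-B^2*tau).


k_inf = eta*f*p*eps = 2.116*0.888*0.655*1.047 = 1.288596
P_TNL = 1/(1 + L^2*B^2) = 1/(1 + 24.4*0.003) = 0.9317928
P_FNL = exp(-B^2*tau) = exp(-0.003*83.8) = 0.7777112
k_eff = k_inf * P_TNL * P_FNL = 1.288596 * 0.9317928 * 0.7777112
k_eff = 0.93380

0.93380


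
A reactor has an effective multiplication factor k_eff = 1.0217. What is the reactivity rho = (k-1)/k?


rho = (k_eff - 1) / k_eff
rho = (1.0217 - 1) / 1.0217
rho = 0.021239

0.021239


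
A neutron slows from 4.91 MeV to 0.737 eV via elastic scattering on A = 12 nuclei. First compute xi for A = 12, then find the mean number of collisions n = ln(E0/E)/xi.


xi = 1 + (A-1)^2/(2A)*ln((A-1)/(A+1)) = 0.1577690 (for A = 12)
n = ln(E0/E) / xi
n = ln(4.91e6 / 0.737) / 0.1577690
n = ln(6.662144e+06) / 0.1577690 = 99.588

99.588


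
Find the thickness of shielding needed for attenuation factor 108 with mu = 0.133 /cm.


x = ln(factor) / mu
x = ln(108) / 0.133
x = 35.204 cm

35.204


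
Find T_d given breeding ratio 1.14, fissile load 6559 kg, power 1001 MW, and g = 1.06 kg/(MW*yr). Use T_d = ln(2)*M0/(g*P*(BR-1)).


Breeding gain G = BR - 1 = 1.14 - 1 = 0.14
Fissile production rate = g * P * G = 1.06 * 1001 * 0.14 = 148.5484 kg/yr
T_d = ln(2) * M0 / (g * P * G)
T_d = ln(2) * 6559 / 148.5484 = 30.605 yr

30.605


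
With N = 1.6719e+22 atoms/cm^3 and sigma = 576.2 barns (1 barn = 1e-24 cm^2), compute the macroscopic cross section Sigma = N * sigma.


Sigma = N * sigma_barns * 1e-24
Sigma = 1.6719e+22 * 576.2 * 1e-24
Sigma = 9.6335 /cm

9.6335


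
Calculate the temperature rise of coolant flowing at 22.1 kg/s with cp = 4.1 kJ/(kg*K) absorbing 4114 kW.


dT = Q / (m_dot * cp)
dT = 4114 / (22.1 * 4.1)
dT = 45.403 C

45.403


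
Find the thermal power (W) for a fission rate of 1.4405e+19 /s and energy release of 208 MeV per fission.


P = fission_rate * E_MeV * 1.602e-13
P = 1.4405e+19 * 208 * 1.602e-13
P = 4.8000e+08 W

4.8000e+08


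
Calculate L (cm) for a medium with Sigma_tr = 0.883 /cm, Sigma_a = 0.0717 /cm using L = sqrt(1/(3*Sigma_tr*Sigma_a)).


D = 1 / (3 * Sigma_tr) = 1 / (3 * 0.883) = 0.3775009 cm
L = sqrt(D / Sigma_a)
L = sqrt(0.3775009 / 0.0717)
L = 2.2946 cm

2.2946


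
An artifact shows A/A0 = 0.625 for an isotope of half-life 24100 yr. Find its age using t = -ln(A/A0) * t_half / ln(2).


lambda = ln(2) / t_half = ln(2) / 24100 = 2.876129e-05 /yr
t = -ln(A/A0) / lambda
t = -ln(0.625) / 2.876129e-05
t = 16342 yr

16342


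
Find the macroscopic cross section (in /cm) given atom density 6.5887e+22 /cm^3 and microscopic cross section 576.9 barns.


Sigma = N * sigma_barns * 1e-24
Sigma = 6.5887e+22 * 576.9 * 1e-24
Sigma = 38.010 /cm

38.010


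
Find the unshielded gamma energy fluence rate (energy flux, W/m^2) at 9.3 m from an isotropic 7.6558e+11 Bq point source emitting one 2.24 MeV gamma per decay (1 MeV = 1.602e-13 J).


psi = A * E * 1.602e-13 / (4*pi*r^2)
psi = 7.6558e+11 * 2.24 * 1.602e-13 / (4*pi*9.3^2)
psi = 2.5277e-04 W/m^2

2.5277e-04


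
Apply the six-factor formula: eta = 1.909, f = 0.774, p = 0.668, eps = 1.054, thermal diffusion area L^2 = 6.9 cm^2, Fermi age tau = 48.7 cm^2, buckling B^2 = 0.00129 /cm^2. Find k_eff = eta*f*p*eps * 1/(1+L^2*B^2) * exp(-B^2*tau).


k_inf = eta*f*p*eps = 1.909*0.774*0.668*1.054 = 1.040313
P_TNL = 1/(1 + L^2*B^2) = 1/(1 + 6.9*0.00129) = 0.9911775
P_FNL = exp(-B^2*tau) = exp(-0.00129*48.7) = 0.9391097
k_eff = k_inf * P_TNL * P_FNL = 1.040313 * 0.9911775 * 0.9391097
k_eff = 0.96835

0.96835


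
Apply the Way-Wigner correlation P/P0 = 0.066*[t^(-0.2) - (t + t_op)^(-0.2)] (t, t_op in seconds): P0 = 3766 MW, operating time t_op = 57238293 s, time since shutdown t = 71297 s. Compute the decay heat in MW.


P/P0 = 0.066 * [t^(-0.2) - (t + t_op)^(-0.2)]
P/P0 = 0.066 * [71297^(-0.2) - (71297 + 57238293)^(-0.2)]
P/P0 = 0.066 * [0.1070005 - 0.02807725] = 0.005208934
P = 3766 * 0.005208934 = 19.617 MW

19.617


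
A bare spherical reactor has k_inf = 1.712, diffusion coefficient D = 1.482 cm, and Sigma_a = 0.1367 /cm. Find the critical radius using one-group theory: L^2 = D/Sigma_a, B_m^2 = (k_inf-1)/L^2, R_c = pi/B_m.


L^2 = D / Sigma_a = 1.482 / 0.1367 = 10.84126 cm^2
B_m^2 = (k_inf - 1) / L^2 = (1.712 - 1) / 10.84126 = 0.06567502 /cm^2
For a bare sphere: B_g = pi/R, so R_c = pi / sqrt(B_m^2)
R_c = pi / sqrt(0.06567502) = 12.259 cm

12.259


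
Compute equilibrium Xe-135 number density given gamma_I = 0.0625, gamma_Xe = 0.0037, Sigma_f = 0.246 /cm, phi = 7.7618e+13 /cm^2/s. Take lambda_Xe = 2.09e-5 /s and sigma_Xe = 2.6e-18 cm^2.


Xe_eq = (gamma_I + gamma_Xe) * Sigma_f * phi / (lambda_Xe + sigma_Xe * phi)
Numerator = (0.0625 + 0.0037) * 0.246 * 7.7618e+13 = 1.264025e+12
Denominator = 2.09e-5 + 2.6e-18 * 7.7618e+13 = 2.227068e-04
Xe_eq = 1.264025e+12 / 2.227068e-04 = 5.6757e+15 /cm^3

5.6757e+15


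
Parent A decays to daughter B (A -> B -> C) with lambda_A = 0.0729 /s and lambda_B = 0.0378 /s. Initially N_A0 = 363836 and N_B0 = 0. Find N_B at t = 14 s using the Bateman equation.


N_B(t) = lambda_A * N_A0 / (lambda_B - lambda_A) * [exp(-lambda_A*t) - exp(-lambda_B*t)]
exp(-0.0729*14) = 0.3603786; exp(-0.0378*14) = 0.5890760
N_B = 0.0729 * 363836 / (0.0378 - 0.0729) * (0.3603786 - 0.5890760)
N_B = 172817

172817


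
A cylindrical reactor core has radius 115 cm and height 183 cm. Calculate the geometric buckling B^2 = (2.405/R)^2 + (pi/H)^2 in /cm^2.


B^2 = (2.405/R)^2 + (pi/H)^2
B^2 = (2.405/115)^2 + (pi/183)^2
B^2 = 7.3207e-04 /cm^2

7.3207e-04


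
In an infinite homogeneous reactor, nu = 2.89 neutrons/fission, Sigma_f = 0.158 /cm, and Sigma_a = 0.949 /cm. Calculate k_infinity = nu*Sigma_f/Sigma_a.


k_inf = nu * Sigma_f / Sigma_a
k_inf = 2.89 * 0.158 / 0.949
k_inf = 0.48116

0.48116


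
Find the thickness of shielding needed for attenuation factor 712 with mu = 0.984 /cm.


x = ln(factor) / mu
x = ln(712) / 0.984
x = 6.6749 cm

6.6749


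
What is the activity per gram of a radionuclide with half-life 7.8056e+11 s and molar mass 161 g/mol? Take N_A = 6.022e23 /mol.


lambda = ln(2) / t_half = ln(2) / 7.8056e+11 = 8.880127e-13 /s
SA = lambda * N_A / M
SA = 8.880127e-13 * 6.022e23 / 161
SA = 3.3215e+09 Bq/g

3.3215e+09


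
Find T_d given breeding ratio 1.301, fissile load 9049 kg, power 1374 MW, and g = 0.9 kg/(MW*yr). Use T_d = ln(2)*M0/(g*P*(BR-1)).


Breeding gain G = BR - 1 = 1.301 - 1 = 0.301
Fissile production rate = g * P * G = 0.9 * 1374 * 0.301 = 372.2166 kg/yr
T_d = ln(2) * M0 / (g * P * G)
T_d = ln(2) * 9049 / 372.2166 = 16.851 yr

16.851


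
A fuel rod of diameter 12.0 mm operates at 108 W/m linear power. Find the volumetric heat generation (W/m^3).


r = D / 2 / 1000 = 12.0 / 2 / 1000 = 0.006 m
q''' = q' / (pi * r^2)
q''' = 108 / (pi * 0.006^2)
q''' = 954930 W/m^3

954930


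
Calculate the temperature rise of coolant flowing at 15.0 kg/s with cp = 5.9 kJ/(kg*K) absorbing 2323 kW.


dT = Q / (m_dot * cp)
dT = 2323 / (15.0 * 5.9)
dT = 26.249 C

26.249


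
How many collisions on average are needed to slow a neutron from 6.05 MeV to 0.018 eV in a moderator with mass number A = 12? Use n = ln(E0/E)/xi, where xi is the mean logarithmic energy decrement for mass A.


xi = 1 + (A-1)^2/(2A)*ln((A-1)/(A+1)) = 0.1577690 (for A = 12)
n = ln(E0/E) / xi
n = ln(6.05e6 / 0.018) / 0.1577690
n = ln(3.361111e+08) / 0.1577690 = 124.44

124.44


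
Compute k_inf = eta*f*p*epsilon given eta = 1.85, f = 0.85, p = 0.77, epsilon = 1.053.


k_inf = eta * f * p * epsilon
k_inf = 1.85 * 0.85 * 0.77 * 1.053
k_inf = 1.2750

1.2750


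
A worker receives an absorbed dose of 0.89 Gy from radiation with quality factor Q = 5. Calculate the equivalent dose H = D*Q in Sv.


H = D * Q
H = 0.89 * 5
H = 4.4500 Sv

4.4500


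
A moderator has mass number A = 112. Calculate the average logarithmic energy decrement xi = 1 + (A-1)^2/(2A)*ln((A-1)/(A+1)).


xi = 1 + (A-1)^2/(2A) * ln((A-1)/(A+1))
xi = 1 + (112-1)^2/(2*112) * ln((112-1)/(112 +1))
xi = 0.017751

0.017751
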